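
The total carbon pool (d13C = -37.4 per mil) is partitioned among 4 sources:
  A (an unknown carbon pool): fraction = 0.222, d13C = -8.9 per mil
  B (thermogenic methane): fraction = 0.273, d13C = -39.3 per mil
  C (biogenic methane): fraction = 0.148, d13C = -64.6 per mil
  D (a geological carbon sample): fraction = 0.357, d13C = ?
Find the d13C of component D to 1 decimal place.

-42.4 per mil

Isotope mass balance: δ_bulk = Σ fᵢ·δᵢ.
-37.4 = 0.222×(-8.9) + 0.273×(-39.3) + 0.148×(-64.6) + 0.357×δ_D
0.357·δ_D = -37.4 − (-22.265) = -15.134
δ_D = -15.134 / 0.357 = -42.39 per mil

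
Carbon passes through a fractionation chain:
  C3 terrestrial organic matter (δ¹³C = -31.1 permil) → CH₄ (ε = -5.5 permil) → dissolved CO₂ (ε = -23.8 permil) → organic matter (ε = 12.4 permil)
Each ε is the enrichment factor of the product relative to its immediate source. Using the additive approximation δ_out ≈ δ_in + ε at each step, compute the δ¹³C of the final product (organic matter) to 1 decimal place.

-48.0 permil

step 1: δ ≈ -31.1 + (-5.5) = -36.6 permil
step 2: δ ≈ -36.6 + (-23.8) = -60.4 permil
step 3: δ ≈ -60.4 + (12.4) = -48.0 permil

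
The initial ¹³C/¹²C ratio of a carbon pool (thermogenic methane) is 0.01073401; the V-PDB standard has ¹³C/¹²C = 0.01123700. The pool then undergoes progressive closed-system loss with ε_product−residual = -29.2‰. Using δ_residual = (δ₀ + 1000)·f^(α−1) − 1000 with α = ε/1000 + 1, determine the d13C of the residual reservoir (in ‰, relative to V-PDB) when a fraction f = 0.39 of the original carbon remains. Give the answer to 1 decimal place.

-18.1‰

δ₀ = (0.01073401/0.01123700 − 1)×1000 = (0.955238 − 1)×1000 = -44.762‰
α − 1 = ε/1000 = -0.0292
f^(α−1) = 0.39^(-0.0292) = 1.027876
δ_res = (-44.762 + 1000) × 1.027876 − 1000 = 981.867 − 1000 = -18.13‰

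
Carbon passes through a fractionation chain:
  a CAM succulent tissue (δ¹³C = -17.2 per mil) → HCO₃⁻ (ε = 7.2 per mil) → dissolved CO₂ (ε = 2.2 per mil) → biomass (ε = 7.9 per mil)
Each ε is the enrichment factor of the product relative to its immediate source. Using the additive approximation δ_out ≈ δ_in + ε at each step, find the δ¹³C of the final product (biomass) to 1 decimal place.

0.1 per mil

step 1: δ ≈ -17.2 + (7.2) = -10.0 per mil
step 2: δ ≈ -10.0 + (2.2) = -7.8 per mil
step 3: δ ≈ -7.8 + (7.9) = 0.1 per mil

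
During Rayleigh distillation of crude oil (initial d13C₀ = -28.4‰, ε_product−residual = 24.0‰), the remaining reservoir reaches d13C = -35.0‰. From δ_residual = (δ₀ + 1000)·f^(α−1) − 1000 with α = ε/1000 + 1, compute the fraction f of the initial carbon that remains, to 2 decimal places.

α − 1 = ε/1000 = 0.0240
(δ_res + 1000)/(δ₀ + 1000) = (-35.0 + 1000)/(-28.4 + 1000) = 965.0/971.6 = 0.993207
f = 0.993207^(1/0.0240) = exp(ln(0.993207)/0.0240) = exp(-0.00682/0.0240)
f = exp(-0.2840) = 0.7528

0.75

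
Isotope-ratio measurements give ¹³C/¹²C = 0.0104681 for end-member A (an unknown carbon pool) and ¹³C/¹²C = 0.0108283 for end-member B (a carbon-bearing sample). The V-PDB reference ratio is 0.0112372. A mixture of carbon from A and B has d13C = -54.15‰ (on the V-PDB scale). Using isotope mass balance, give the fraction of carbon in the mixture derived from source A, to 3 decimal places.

0.554

δ_A = (0.0104681/0.0112372 − 1)×1000 = (0.931558 − 1)×1000 = -68.442‰
δ_B = (0.0108283/0.0112372 − 1)×1000 = (0.963612 − 1)×1000 = -36.388‰
f_A = (δ_mix − δ_B)/(δ_A − δ_B) = (-54.15 − (-36.388))/(-68.442 − (-36.388))
f_A = -17.762 / -32.054 = 0.5541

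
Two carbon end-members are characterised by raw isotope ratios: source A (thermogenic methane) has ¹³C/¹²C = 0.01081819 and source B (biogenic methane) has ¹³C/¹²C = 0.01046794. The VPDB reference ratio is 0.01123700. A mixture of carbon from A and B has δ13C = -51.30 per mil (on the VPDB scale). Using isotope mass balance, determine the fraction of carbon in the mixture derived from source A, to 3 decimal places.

δ_A = (0.01081819/0.01123700 − 1)×1000 = (0.962729 − 1)×1000 = -37.271 per mil
δ_B = (0.01046794/0.01123700 − 1)×1000 = (0.931560 − 1)×1000 = -68.440 per mil
f_A = (δ_mix − δ_B)/(δ_A − δ_B) = (-51.30 − (-68.440))/(-37.271 − (-68.440))
f_A = 17.140 / 31.169 = 0.5499

0.550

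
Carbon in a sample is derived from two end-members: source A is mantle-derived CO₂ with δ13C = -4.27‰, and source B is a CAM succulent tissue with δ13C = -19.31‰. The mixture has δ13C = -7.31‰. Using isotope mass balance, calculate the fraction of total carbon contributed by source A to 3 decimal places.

0.798

δ_mix = f_A·δ_A + (1 − f_A)·δ_B  ⇒  f_A = (δ_mix − δ_B)/(δ_A − δ_B)
f_A = (-7.31 − (-19.31)) / (-4.27 − (-19.31))
f_A = 12.00 / 15.04 = 0.7979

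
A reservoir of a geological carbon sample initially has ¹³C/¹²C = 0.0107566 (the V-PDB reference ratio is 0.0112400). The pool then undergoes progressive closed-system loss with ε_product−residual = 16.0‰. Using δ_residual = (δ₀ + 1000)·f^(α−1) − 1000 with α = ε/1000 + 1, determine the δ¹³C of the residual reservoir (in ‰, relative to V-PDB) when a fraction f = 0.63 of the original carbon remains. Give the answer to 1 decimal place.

-50.1‰

δ₀ = (0.0107566/0.0112400 − 1)×1000 = (0.956993 − 1)×1000 = -43.007‰
α − 1 = ε/1000 = 0.0160
f^(α−1) = 0.63^(0.0160) = 0.992635
δ_res = (-43.007 + 1000) × 0.992635 − 1000 = 949.944 − 1000 = -50.06‰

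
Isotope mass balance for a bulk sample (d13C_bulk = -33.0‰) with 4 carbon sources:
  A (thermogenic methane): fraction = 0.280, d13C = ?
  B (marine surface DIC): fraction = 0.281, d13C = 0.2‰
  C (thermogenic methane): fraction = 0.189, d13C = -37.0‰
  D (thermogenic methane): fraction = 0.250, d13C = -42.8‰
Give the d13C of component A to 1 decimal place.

Isotope mass balance: δ_bulk = Σ fᵢ·δᵢ.
-33.0 = 0.280×δ_A + 0.281×(0.2) + 0.189×(-37.0) + 0.250×(-42.8)
0.280·δ_A = -33.0 − (-17.637) = -15.363
δ_A = -15.363 / 0.280 = -54.87‰

-54.9‰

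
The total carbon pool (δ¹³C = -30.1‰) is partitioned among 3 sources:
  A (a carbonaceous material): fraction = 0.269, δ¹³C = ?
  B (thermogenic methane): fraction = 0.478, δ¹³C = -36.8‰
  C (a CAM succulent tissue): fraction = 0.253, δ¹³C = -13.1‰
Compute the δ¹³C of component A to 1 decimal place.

Isotope mass balance: δ_bulk = Σ fᵢ·δᵢ.
-30.1 = 0.269×δ_A + 0.478×(-36.8) + 0.253×(-13.1)
0.269·δ_A = -30.1 − (-20.905) = -9.195
δ_A = -9.195 / 0.269 = -34.18‰

-34.2‰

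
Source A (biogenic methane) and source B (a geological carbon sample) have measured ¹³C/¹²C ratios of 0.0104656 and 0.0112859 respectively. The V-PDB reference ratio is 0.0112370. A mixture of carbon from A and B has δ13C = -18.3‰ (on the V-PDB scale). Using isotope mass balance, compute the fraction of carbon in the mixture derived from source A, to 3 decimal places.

δ_A = (0.0104656/0.0112370 − 1)×1000 = (0.931352 − 1)×1000 = -68.648‰
δ_B = (0.0112859/0.0112370 − 1)×1000 = (1.004352 − 1)×1000 = 4.352‰
f_A = (δ_mix − δ_B)/(δ_A − δ_B) = (-18.3 − (4.352))/(-68.648 − (4.352))
f_A = -22.652 / -73.000 = 0.3103

0.310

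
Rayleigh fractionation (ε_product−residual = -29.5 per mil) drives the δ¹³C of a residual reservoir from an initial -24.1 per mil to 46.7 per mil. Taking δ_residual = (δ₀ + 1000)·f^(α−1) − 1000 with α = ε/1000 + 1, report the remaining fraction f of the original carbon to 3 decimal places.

α − 1 = ε/1000 = -0.0295
(δ_res + 1000)/(δ₀ + 1000) = (46.7 + 1000)/(-24.1 + 1000) = 1046.7/975.9 = 1.072548
f = 1.072548^(1/-0.0295) = exp(ln(1.072548)/-0.0295) = exp(0.07004/-0.0295)
f = exp(-2.3742) = 0.0931

0.093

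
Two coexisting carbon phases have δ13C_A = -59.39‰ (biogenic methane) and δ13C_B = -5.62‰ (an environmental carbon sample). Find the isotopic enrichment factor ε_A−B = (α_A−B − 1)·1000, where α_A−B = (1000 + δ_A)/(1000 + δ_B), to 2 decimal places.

α_A−B = (1000 + -59.39) / (1000 + -5.62) = 940.61 / 994.38 = 0.945926
ε_A−B = (0.945926 − 1) × 1000 = -54.074‰
(The approximation ε ≈ δ_A − δ_B would give -53.77‰.)

-54.07‰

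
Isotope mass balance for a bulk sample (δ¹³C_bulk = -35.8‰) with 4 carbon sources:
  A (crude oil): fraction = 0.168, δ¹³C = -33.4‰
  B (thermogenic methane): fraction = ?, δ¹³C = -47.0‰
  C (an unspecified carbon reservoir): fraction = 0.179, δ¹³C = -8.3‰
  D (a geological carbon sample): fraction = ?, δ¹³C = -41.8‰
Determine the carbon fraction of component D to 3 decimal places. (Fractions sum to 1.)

0.382

Let f_D and f_B be the unknown fractions; fractions sum to 1 so f_D + f_B = 0.653.
Mass balance: Σ fᵢ·δᵢ = δ_bulk ⇒ f_D·(-41.8) + f_B·(-47.0) = -35.8 − (-7.097) = -28.703
Substitute f_B = 0.653 − f_D:
f_D·(-41.8 − -47.0) = -28.703 − 0.653×(-47.0) = 1.988
f_D = 1.988 / 5.2 = 0.3823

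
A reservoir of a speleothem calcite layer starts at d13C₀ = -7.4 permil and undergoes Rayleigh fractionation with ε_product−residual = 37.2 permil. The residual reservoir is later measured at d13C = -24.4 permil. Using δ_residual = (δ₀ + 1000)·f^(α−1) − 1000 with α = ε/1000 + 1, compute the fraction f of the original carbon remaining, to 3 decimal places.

0.629

α − 1 = ε/1000 = 0.0372
(δ_res + 1000)/(δ₀ + 1000) = (-24.4 + 1000)/(-7.4 + 1000) = 975.6/992.6 = 0.982873
f = 0.982873^(1/0.0372) = exp(ln(0.982873)/0.0372) = exp(-0.01728/0.0372)
f = exp(-0.4644) = 0.6285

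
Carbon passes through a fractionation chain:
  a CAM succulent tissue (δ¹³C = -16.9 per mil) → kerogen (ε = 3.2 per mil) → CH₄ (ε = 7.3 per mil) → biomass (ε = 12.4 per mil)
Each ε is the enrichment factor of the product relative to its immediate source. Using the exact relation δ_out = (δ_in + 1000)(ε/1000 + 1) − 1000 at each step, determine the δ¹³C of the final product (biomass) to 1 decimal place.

5.8 per mil

step 1: δ = (-16.90 + 1000)·(3.2/1000 + 1) − 1000 = -13.75 per mil
step 2: δ = (-13.75 + 1000)·(7.3/1000 + 1) − 1000 = -6.55 per mil
step 3: δ = (-6.55 + 1000)·(12.4/1000 + 1) − 1000 = 5.76 per mil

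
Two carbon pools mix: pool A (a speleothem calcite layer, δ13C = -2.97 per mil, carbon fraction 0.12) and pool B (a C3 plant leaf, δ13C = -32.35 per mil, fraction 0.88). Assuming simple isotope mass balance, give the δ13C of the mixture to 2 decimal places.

-28.82 per mil

δ_mix = f_A·δ_A + f_B·δ_B
δ_mix = 0.12 × (-2.97) + 0.88 × (-32.35)
δ_mix = -0.356 + -28.468 = -28.824 per mil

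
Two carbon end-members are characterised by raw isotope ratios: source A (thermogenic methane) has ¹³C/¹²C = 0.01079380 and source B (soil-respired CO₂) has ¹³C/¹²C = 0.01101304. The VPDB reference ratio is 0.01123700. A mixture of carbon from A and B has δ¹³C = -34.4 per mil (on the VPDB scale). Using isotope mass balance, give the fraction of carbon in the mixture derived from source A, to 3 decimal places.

0.742

δ_A = (0.01079380/0.01123700 − 1)×1000 = (0.960559 − 1)×1000 = -39.441 per mil
δ_B = (0.01101304/0.01123700 − 1)×1000 = (0.980069 − 1)×1000 = -19.931 per mil
f_A = (δ_mix − δ_B)/(δ_A − δ_B) = (-34.4 − (-19.931))/(-39.441 − (-19.931))
f_A = -14.469 / -19.511 = 0.7416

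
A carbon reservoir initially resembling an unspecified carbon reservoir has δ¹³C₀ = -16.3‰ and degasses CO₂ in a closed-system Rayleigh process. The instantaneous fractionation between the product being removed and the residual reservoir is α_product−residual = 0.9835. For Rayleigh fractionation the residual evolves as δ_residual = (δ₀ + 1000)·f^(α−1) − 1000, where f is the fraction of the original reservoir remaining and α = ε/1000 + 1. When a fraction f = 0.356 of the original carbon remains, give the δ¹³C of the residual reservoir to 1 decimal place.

Rayleigh residual: δ_res = (δ₀ + 1000)·f^(α−1) − 1000
α − 1 = -0.01650
f^(α−1) = 0.356^(-0.01650) = 1.017188
δ_res = (-16.3 + 1000) × 1.017188 − 1000 = 1000.607 − 1000 = 0.61‰

0.6‰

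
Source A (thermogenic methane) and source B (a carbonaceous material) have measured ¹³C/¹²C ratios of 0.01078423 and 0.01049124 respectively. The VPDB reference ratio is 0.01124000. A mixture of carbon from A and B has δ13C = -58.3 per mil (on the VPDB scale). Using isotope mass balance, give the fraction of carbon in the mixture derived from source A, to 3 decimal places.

0.319

δ_A = (0.01078423/0.01124000 − 1)×1000 = (0.959451 − 1)×1000 = -40.549 per mil
δ_B = (0.01049124/0.01124000 − 1)×1000 = (0.933384 − 1)×1000 = -66.616 per mil
f_A = (δ_mix − δ_B)/(δ_A − δ_B) = (-58.3 − (-66.616))/(-40.549 − (-66.616))
f_A = 8.316 / 26.067 = 0.3190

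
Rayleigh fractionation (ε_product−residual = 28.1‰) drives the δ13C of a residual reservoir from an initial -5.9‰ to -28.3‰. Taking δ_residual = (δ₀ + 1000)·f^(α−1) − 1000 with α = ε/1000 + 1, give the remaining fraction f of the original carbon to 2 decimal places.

0.44

α − 1 = ε/1000 = 0.0281
(δ_res + 1000)/(δ₀ + 1000) = (-28.3 + 1000)/(-5.9 + 1000) = 971.7/994.1 = 0.977467
f = 0.977467^(1/0.0281) = exp(ln(0.977467)/0.0281) = exp(-0.02279/0.0281)
f = exp(-0.8111) = 0.4444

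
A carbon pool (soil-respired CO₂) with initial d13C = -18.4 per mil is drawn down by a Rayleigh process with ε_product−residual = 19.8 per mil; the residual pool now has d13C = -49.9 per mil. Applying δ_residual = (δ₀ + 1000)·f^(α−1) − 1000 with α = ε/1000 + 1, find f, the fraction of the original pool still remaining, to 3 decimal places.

0.193

α − 1 = ε/1000 = 0.0198
(δ_res + 1000)/(δ₀ + 1000) = (-49.9 + 1000)/(-18.4 + 1000) = 950.1/981.6 = 0.967910
f = 0.967910^(1/0.0198) = exp(ln(0.967910)/0.0198) = exp(-0.03262/0.0198)
f = exp(-1.6473) = 0.1926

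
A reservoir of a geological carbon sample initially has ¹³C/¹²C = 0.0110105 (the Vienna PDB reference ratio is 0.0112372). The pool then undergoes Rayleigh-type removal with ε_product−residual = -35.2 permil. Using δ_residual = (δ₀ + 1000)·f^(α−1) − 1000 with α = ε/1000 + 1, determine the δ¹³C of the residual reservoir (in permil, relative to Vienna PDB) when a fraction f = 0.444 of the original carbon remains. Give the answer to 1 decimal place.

δ₀ = (0.0110105/0.0112372 − 1)×1000 = (0.979826 − 1)×1000 = -20.174 permil
α − 1 = ε/1000 = -0.0352
f^(α−1) = 0.444^(-0.0352) = 1.028992
δ_res = (-20.174 + 1000) × 1.028992 − 1000 = 1008.233 − 1000 = 8.23 permil

8.2 permil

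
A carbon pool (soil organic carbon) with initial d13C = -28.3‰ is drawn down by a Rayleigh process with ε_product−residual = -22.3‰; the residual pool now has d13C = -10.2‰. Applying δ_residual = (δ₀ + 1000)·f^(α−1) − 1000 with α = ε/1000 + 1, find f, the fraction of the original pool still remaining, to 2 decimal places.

0.44

α − 1 = ε/1000 = -0.0223
(δ_res + 1000)/(δ₀ + 1000) = (-10.2 + 1000)/(-28.3 + 1000) = 989.8/971.7 = 1.018627
f = 1.018627^(1/-0.0223) = exp(ln(1.018627)/-0.0223) = exp(0.01846/-0.0223)
f = exp(-0.8276) = 0.4371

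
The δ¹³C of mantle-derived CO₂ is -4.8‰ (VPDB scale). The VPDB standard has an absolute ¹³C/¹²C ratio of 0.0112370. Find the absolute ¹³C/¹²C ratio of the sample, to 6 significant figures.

0.0111831

R_sample = R_standard × (δ¹³C/1000 + 1)
R_sample = 0.0112370 × (-4.8/1000 + 1) = 0.0112370 × 0.995200
R_sample = 0.0111831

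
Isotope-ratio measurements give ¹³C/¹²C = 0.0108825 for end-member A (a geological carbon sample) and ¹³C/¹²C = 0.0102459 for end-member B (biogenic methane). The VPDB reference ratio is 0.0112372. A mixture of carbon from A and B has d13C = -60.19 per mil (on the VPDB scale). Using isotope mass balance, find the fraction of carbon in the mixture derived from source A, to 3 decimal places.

0.495

δ_A = (0.0108825/0.0112372 − 1)×1000 = (0.968435 − 1)×1000 = -31.565 per mil
δ_B = (0.0102459/0.0112372 − 1)×1000 = (0.911784 − 1)×1000 = -88.216 per mil
f_A = (δ_mix − δ_B)/(δ_A − δ_B) = (-60.19 − (-88.216))/(-31.565 − (-88.216))
f_A = 28.026 / 56.651 = 0.4947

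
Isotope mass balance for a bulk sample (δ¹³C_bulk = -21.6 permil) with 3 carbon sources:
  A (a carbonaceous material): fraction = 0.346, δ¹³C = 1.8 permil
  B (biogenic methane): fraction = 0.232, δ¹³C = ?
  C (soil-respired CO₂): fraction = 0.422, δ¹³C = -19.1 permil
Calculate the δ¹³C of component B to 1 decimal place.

Isotope mass balance: δ_bulk = Σ fᵢ·δᵢ.
-21.6 = 0.346×(1.8) + 0.232×δ_B + 0.422×(-19.1)
0.232·δ_B = -21.6 − (-7.437) = -14.163
δ_B = -14.163 / 0.232 = -61.05 permil

-61.0 permil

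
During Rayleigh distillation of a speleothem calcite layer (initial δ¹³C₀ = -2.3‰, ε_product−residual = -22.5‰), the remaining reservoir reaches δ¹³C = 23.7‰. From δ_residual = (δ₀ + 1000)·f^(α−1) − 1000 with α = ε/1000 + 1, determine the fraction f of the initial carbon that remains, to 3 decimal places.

α − 1 = ε/1000 = -0.0225
(δ_res + 1000)/(δ₀ + 1000) = (23.7 + 1000)/(-2.3 + 1000) = 1023.7/997.7 = 1.026060
f = 1.026060^(1/-0.0225) = exp(ln(1.026060)/-0.0225) = exp(0.02573/-0.0225)
f = exp(-1.1434) = 0.3187

0.319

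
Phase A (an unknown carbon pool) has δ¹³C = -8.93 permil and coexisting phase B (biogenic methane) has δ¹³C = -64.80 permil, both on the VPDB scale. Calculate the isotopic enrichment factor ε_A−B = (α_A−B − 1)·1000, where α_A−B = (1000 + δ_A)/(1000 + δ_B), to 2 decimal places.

59.74 permil

α_A−B = (1000 + -8.93) / (1000 + -64.80) = 991.07 / 935.20 = 1.059741
ε_A−B = (1.059741 − 1) × 1000 = 59.741 permil
(The approximation ε ≈ δ_A − δ_B would give 55.87 permil.)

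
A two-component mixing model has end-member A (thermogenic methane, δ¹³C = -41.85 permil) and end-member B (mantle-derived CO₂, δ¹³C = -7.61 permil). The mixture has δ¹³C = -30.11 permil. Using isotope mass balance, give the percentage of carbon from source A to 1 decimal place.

65.7%

δ_mix = f_A·δ_A + (1 − f_A)·δ_B  ⇒  f_A = (δ_mix − δ_B)/(δ_A − δ_B)
f_A = (-30.11 − (-7.61)) / (-41.85 − (-7.61))
f_A = -22.50 / -34.24 = 0.6571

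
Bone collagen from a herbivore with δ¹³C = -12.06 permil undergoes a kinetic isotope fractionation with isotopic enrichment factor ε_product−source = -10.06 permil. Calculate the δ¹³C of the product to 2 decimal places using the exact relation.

Exactly, δ_product = (δ_source + 1000)·(ε/1000 + 1) − 1000.
δ_product = (-12.06 + 1000) × (-10.06/1000 + 1) − 1000
δ_product = -21.999 permil

-22.00 permil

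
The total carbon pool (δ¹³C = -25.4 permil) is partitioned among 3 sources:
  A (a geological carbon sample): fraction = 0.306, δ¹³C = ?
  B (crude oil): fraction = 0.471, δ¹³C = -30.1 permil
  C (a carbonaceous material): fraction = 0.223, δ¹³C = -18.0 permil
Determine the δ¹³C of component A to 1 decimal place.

Isotope mass balance: δ_bulk = Σ fᵢ·δᵢ.
-25.4 = 0.306×δ_A + 0.471×(-30.1) + 0.223×(-18.0)
0.306·δ_A = -25.4 − (-18.191) = -7.209
δ_A = -7.209 / 0.306 = -23.56 permil

-23.6 permil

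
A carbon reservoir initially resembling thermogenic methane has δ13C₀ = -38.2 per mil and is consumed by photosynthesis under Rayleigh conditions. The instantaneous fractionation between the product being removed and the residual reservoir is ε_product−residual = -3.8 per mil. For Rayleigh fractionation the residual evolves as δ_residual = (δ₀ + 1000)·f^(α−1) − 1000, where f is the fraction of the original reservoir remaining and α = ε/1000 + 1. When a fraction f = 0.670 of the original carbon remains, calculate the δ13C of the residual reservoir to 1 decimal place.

Rayleigh residual: δ_res = (δ₀ + 1000)·f^(α−1) − 1000
α = ε/1000 + 1 = 0.99620, so α − 1 = -0.00380
f^(α−1) = 0.670^(-0.00380) = 1.001523
δ_res = (-38.2 + 1000) × 1.001523 − 1000 = 963.265 − 1000 = -36.74 per mil

-36.7 per mil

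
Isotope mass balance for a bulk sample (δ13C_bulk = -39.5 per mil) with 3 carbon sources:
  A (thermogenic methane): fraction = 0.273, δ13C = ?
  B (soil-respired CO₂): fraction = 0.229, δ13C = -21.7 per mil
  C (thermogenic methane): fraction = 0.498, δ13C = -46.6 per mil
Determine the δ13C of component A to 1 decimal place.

-41.5 per mil

Isotope mass balance: δ_bulk = Σ fᵢ·δᵢ.
-39.5 = 0.273×δ_A + 0.229×(-21.7) + 0.498×(-46.6)
0.273·δ_A = -39.5 − (-28.176) = -11.324
δ_A = -11.324 / 0.273 = -41.48 per mil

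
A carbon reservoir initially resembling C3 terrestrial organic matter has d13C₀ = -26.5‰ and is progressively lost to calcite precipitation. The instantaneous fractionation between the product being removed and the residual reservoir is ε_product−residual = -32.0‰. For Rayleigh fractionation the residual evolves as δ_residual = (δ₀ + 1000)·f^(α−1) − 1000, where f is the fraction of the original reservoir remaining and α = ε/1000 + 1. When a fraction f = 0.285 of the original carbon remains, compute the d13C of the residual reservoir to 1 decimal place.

Rayleigh residual: δ_res = (δ₀ + 1000)·f^(α−1) − 1000
α = ε/1000 + 1 = 0.96800, so α − 1 = -0.03200
f^(α−1) = 0.285^(-0.03200) = 1.040986
δ_res = (-26.5 + 1000) × 1.040986 − 1000 = 1013.400 − 1000 = 13.40‰

13.4‰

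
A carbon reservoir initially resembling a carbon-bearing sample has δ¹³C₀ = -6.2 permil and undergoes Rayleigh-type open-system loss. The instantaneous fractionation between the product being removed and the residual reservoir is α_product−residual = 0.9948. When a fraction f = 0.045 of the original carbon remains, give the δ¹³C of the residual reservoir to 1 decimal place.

Rayleigh residual: δ_res = (δ₀ + 1000)·f^(α−1) − 1000
α − 1 = -0.00520
f^(α−1) = 0.045^(-0.00520) = 1.016256
δ_res = (-6.2 + 1000) × 1.016256 − 1000 = 1009.956 − 1000 = 9.96 permil

10.0 permil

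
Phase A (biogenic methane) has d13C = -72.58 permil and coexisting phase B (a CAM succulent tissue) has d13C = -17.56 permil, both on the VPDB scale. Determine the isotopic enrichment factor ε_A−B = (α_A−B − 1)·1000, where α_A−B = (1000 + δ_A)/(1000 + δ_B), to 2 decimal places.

α_A−B = (1000 + -72.58) / (1000 + -17.56) = 927.42 / 982.44 = 0.943997
ε_A−B = (0.943997 − 1) × 1000 = -56.003 permil
(The approximation ε ≈ δ_A − δ_B would give -55.02 permil.)

-56.00 permil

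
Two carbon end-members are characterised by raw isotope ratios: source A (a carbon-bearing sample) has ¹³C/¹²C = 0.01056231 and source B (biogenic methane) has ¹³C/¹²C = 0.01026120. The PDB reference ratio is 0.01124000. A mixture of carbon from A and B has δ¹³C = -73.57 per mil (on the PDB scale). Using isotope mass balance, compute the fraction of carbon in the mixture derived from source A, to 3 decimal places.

δ_A = (0.01056231/0.01124000 − 1)×1000 = (0.939707 − 1)×1000 = -60.293 per mil
δ_B = (0.01026120/0.01124000 − 1)×1000 = (0.912918 − 1)×1000 = -87.082 per mil
f_A = (δ_mix − δ_B)/(δ_A − δ_B) = (-73.57 − (-87.082))/(-60.293 − (-87.082))
f_A = 13.512 / 26.789 = 0.5044

0.504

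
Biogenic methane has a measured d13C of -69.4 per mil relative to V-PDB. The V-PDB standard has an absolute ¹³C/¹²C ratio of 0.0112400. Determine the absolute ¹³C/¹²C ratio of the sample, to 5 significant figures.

0.010460

R_sample = R_standard × (d13C/1000 + 1)
R_sample = 0.0112400 × (-69.4/1000 + 1) = 0.0112400 × 0.930600
R_sample = 0.0104599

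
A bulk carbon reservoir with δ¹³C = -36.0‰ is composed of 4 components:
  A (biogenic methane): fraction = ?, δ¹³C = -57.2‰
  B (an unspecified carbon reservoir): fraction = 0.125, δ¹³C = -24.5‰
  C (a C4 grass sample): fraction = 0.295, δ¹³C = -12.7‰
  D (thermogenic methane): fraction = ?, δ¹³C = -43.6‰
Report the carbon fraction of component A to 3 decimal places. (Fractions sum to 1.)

Let f_A and f_D be the unknown fractions; fractions sum to 1 so f_A + f_D = 0.580.
Mass balance: Σ fᵢ·δᵢ = δ_bulk ⇒ f_A·(-57.2) + f_D·(-43.6) = -36.0 − (-6.809) = -29.191
Substitute f_D = 0.580 − f_A:
f_A·(-57.2 − -43.6) = -29.191 − 0.580×(-43.6) = -3.903
f_A = -3.903 / -13.6 = 0.2870

0.287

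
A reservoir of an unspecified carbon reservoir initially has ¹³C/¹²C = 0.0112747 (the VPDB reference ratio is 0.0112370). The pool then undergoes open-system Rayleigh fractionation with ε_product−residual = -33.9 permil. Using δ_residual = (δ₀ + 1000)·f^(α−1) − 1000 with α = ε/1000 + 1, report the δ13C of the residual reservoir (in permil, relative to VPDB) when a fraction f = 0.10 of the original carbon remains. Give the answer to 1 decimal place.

84.8 permil

δ₀ = (0.0112747/0.0112370 − 1)×1000 = (1.003355 − 1)×1000 = 3.355 permil
α − 1 = ε/1000 = -0.0339
f^(α−1) = 0.10^(-0.0339) = 1.081185
δ_res = (3.355 + 1000) × 1.081185 − 1000 = 1084.812 − 1000 = 84.81 permil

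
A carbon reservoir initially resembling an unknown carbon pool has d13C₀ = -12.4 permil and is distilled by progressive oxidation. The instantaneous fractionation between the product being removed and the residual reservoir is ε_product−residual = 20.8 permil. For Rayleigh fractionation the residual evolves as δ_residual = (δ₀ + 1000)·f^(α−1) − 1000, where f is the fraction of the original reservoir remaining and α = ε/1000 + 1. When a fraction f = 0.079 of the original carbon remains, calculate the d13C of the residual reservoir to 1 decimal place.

Rayleigh residual: δ_res = (δ₀ + 1000)·f^(α−1) − 1000
α = ε/1000 + 1 = 1.02080, so α − 1 = 0.02080
f^(α−1) = 0.079^(0.02080) = 0.948573
δ_res = (-12.4 + 1000) × 0.948573 − 1000 = 936.810 − 1000 = -63.19 permil

-63.2 permil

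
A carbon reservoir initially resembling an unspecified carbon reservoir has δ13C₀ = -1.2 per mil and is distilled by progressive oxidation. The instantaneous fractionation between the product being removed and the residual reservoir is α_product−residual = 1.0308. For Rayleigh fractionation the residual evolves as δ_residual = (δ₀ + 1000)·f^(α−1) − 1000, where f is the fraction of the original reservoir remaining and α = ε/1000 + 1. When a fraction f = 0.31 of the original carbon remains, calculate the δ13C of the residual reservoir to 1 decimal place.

Rayleigh residual: δ_res = (δ₀ + 1000)·f^(α−1) − 1000
α − 1 = 0.03080
f^(α−1) = 0.31^(0.03080) = 0.964570
δ_res = (-1.2 + 1000) × 0.964570 − 1000 = 963.413 − 1000 = -36.59 per mil

-36.6 per mil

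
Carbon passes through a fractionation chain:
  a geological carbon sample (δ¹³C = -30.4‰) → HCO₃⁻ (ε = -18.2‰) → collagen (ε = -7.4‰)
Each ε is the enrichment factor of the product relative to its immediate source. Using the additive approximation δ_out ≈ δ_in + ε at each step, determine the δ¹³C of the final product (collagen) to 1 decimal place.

step 1: δ ≈ -30.4 + (-18.2) = -48.6‰
step 2: δ ≈ -48.6 + (-7.4) = -56.0‰

-56.0‰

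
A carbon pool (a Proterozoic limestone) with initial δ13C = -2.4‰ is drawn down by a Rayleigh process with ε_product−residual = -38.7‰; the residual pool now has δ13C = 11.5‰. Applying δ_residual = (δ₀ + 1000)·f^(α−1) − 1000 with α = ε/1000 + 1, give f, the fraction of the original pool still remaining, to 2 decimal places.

α − 1 = ε/1000 = -0.0387
(δ_res + 1000)/(δ₀ + 1000) = (11.5 + 1000)/(-2.4 + 1000) = 1011.5/997.6 = 1.013933
f = 1.013933^(1/-0.0387) = exp(ln(1.013933)/-0.0387) = exp(0.01384/-0.0387)
f = exp(-0.3576) = 0.6994

0.70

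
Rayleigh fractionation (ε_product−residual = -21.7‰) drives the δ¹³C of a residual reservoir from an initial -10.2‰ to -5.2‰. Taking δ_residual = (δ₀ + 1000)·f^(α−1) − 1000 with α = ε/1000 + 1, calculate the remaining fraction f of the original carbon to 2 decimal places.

α − 1 = ε/1000 = -0.0217
(δ_res + 1000)/(δ₀ + 1000) = (-5.2 + 1000)/(-10.2 + 1000) = 994.8/989.8 = 1.005052
f = 1.005052^(1/-0.0217) = exp(ln(1.005052)/-0.0217) = exp(0.00504/-0.0217)
f = exp(-0.2322) = 0.7928

0.79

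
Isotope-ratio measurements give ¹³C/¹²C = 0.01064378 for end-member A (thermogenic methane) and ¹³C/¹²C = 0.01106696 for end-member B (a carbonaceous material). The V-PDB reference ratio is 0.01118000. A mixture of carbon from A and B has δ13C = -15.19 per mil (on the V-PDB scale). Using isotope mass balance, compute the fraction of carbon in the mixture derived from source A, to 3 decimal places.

0.134

δ_A = (0.01064378/0.01118000 − 1)×1000 = (0.952038 − 1)×1000 = -47.962 per mil
δ_B = (0.01106696/0.01118000 − 1)×1000 = (0.989889 − 1)×1000 = -10.111 per mil
f_A = (δ_mix − δ_B)/(δ_A − δ_B) = (-15.19 − (-10.111))/(-47.962 − (-10.111))
f_A = -5.079 / -37.852 = 0.1342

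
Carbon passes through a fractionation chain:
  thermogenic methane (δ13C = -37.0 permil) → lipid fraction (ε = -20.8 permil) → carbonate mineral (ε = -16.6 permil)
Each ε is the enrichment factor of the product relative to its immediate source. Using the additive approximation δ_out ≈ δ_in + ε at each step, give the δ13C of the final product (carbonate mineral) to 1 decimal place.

-74.4 permil

step 1: δ ≈ -37.0 + (-20.8) = -57.8 permil
step 2: δ ≈ -57.8 + (-16.6) = -74.4 permil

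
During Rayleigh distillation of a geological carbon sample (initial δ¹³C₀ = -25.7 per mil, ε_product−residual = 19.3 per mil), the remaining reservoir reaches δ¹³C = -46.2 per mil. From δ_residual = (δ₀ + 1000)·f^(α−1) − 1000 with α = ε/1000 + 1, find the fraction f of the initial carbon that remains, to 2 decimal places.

0.33

α − 1 = ε/1000 = 0.0193
(δ_res + 1000)/(δ₀ + 1000) = (-46.2 + 1000)/(-25.7 + 1000) = 953.8/974.3 = 0.978959
f = 0.978959^(1/0.0193) = exp(ln(0.978959)/0.0193) = exp(-0.02127/0.0193)
f = exp(-1.1018) = 0.3323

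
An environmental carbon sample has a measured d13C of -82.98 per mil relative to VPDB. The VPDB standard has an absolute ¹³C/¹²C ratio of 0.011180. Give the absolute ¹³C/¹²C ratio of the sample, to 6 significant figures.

0.0102523

R_sample = R_standard × (d13C/1000 + 1)
R_sample = 0.011180 × (-82.98/1000 + 1) = 0.011180 × 0.917020
R_sample = 0.0102523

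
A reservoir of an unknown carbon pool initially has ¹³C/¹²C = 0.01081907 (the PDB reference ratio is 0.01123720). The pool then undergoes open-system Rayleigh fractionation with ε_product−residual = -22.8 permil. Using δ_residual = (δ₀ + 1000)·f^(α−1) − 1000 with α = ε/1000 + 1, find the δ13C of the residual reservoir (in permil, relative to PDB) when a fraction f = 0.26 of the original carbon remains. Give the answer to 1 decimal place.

-7.2 permil

δ₀ = (0.01081907/0.01123720 − 1)×1000 = (0.962791 − 1)×1000 = -37.209 permil
α − 1 = ε/1000 = -0.0228
f^(α−1) = 0.26^(-0.0228) = 1.031190
δ_res = (-37.209 + 1000) × 1.031190 − 1000 = 992.820 − 1000 = -7.18 permil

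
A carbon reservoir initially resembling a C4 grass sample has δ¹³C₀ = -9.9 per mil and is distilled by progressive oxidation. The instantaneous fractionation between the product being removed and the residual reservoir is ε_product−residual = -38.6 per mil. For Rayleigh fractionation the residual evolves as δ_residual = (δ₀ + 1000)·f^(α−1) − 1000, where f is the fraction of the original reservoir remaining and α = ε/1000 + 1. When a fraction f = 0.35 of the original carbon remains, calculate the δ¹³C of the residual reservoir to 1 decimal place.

31.0 per mil

Rayleigh residual: δ_res = (δ₀ + 1000)·f^(α−1) − 1000
α = ε/1000 + 1 = 0.96140, so α − 1 = -0.03860
f^(α−1) = 0.35^(-0.03860) = 1.041355
δ_res = (-9.9 + 1000) × 1.041355 − 1000 = 1031.046 − 1000 = 31.05 per mil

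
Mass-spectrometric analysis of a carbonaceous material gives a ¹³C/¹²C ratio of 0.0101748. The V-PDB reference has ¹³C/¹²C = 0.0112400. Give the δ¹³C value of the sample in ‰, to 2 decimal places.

-94.77‰

δ¹³C = (R_sample / R_standard − 1) × 1000
R_sample / R_standard = 0.0101748 / 0.0112400 = 0.905231
δ¹³C = (0.905231 − 1) × 1000 = -94.769‰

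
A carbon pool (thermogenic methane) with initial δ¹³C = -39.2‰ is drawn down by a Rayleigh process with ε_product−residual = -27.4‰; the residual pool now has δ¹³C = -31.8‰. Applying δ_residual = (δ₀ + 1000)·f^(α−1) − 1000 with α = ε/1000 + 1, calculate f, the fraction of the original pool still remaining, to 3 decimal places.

0.756

α − 1 = ε/1000 = -0.0274
(δ_res + 1000)/(δ₀ + 1000) = (-31.8 + 1000)/(-39.2 + 1000) = 968.2/960.8 = 1.007702
f = 1.007702^(1/-0.0274) = exp(ln(1.007702)/-0.0274) = exp(0.00767/-0.0274)
f = exp(-0.2800) = 0.7558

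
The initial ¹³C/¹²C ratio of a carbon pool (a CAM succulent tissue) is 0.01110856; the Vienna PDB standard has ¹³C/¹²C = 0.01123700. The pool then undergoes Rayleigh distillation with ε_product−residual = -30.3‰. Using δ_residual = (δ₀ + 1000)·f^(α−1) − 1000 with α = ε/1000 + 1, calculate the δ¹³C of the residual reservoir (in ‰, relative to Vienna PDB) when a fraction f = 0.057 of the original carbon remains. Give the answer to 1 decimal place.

78.2‰

δ₀ = (0.01110856/0.01123700 − 1)×1000 = (0.988570 − 1)×1000 = -11.430‰
α − 1 = ε/1000 = -0.0303
f^(α−1) = 0.057^(-0.0303) = 1.090679
δ_res = (-11.430 + 1000) × 1.090679 − 1000 = 1078.213 − 1000 = 78.21‰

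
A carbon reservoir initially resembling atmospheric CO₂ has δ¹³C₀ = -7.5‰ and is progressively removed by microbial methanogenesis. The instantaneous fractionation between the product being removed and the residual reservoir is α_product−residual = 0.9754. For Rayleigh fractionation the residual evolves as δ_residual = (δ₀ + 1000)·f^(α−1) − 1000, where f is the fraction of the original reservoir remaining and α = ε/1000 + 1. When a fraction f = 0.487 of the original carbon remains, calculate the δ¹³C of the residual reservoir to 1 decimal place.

10.2‰

Rayleigh residual: δ_res = (δ₀ + 1000)·f^(α−1) − 1000
α − 1 = -0.02460
f^(α−1) = 0.487^(-0.02460) = 1.017857
δ_res = (-7.5 + 1000) × 1.017857 − 1000 = 1010.223 − 1000 = 10.22‰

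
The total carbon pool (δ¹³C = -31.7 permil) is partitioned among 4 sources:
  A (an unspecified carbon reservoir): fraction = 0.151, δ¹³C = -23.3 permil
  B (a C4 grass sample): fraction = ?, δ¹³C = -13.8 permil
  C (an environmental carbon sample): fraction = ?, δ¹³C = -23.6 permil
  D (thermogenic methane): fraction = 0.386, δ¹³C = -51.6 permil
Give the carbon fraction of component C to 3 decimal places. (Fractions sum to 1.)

Let f_C and f_B be the unknown fractions; fractions sum to 1 so f_C + f_B = 0.463.
Mass balance: Σ fᵢ·δᵢ = δ_bulk ⇒ f_C·(-23.6) + f_B·(-13.8) = -31.7 − (-23.436) = -8.264
Substitute f_B = 0.463 − f_C:
f_C·(-23.6 − -13.8) = -8.264 − 0.463×(-13.8) = -1.875
f_C = -1.875 / -9.8 = 0.1913

0.191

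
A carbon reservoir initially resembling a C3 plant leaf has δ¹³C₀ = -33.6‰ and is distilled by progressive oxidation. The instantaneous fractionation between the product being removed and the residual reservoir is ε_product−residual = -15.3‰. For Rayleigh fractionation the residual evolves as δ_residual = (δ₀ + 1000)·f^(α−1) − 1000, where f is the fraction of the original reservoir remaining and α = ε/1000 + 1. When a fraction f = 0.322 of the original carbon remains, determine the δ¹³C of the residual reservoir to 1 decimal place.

-16.7‰

Rayleigh residual: δ_res = (δ₀ + 1000)·f^(α−1) − 1000
α = ε/1000 + 1 = 0.98470, so α − 1 = -0.01530
f^(α−1) = 0.322^(-0.01530) = 1.017489
δ_res = (-33.6 + 1000) × 1.017489 − 1000 = 983.302 − 1000 = -16.70‰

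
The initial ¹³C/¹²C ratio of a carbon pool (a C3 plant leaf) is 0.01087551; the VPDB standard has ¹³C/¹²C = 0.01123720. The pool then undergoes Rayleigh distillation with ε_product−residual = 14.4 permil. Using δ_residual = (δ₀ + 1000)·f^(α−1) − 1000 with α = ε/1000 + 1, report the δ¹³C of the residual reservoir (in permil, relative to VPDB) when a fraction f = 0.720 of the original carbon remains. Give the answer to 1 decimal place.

δ₀ = (0.01087551/0.01123720 − 1)×1000 = (0.967813 − 1)×1000 = -32.187 permil
α − 1 = ε/1000 = 0.0144
f^(α−1) = 0.720^(0.0144) = 0.995281
δ_res = (-32.187 + 1000) × 0.995281 − 1000 = 963.246 − 1000 = -36.75 permil

-36.8 permil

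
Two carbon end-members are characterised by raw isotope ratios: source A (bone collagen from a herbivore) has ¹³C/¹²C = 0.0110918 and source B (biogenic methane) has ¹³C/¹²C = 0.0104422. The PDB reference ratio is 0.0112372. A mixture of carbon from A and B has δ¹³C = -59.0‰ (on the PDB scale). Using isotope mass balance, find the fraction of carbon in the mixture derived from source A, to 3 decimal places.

δ_A = (0.0110918/0.0112372 − 1)×1000 = (0.987061 − 1)×1000 = -12.939‰
δ_B = (0.0104422/0.0112372 − 1)×1000 = (0.929253 − 1)×1000 = -70.747‰
f_A = (δ_mix − δ_B)/(δ_A − δ_B) = (-59.0 − (-70.747))/(-12.939 − (-70.747))
f_A = 11.747 / 57.808 = 0.2032

0.203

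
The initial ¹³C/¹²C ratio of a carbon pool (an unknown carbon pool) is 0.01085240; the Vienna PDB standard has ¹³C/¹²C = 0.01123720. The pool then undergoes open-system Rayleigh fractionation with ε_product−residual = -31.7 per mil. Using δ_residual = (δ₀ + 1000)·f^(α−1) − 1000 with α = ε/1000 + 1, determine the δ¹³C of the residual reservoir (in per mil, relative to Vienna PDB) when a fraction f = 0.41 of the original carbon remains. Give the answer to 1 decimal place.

δ₀ = (0.01085240/0.01123720 − 1)×1000 = (0.965757 − 1)×1000 = -34.243 per mil
α − 1 = ε/1000 = -0.0317
f^(α−1) = 0.41^(-0.0317) = 1.028667
δ_res = (-34.243 + 1000) × 1.028667 − 1000 = 993.442 − 1000 = -6.56 per mil

-6.6 per mil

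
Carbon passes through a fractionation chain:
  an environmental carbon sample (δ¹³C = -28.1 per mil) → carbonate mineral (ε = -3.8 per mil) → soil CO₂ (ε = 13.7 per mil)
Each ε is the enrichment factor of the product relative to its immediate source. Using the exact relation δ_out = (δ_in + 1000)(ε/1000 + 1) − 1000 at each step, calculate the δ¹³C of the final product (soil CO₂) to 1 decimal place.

-18.5 per mil

step 1: δ = (-28.10 + 1000)·(-3.8/1000 + 1) − 1000 = -31.79 per mil
step 2: δ = (-31.79 + 1000)·(13.7/1000 + 1) − 1000 = -18.53 per mil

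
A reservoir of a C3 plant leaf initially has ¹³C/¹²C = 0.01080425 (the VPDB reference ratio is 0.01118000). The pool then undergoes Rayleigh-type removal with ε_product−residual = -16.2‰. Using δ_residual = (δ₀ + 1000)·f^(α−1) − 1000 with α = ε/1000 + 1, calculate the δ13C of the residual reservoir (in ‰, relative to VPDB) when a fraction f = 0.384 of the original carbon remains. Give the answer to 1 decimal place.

δ₀ = (0.01080425/0.01118000 − 1)×1000 = (0.966391 − 1)×1000 = -33.609‰
α − 1 = ε/1000 = -0.0162
f^(α−1) = 0.384^(-0.0162) = 1.015626
δ_res = (-33.609 + 1000) × 1.015626 − 1000 = 981.492 − 1000 = -18.51‰

-18.5‰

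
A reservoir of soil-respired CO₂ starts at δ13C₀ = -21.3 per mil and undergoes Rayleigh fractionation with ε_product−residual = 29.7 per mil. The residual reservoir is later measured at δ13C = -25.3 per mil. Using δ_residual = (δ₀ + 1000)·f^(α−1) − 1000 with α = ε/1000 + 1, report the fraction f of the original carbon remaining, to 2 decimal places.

0.87

α − 1 = ε/1000 = 0.0297
(δ_res + 1000)/(δ₀ + 1000) = (-25.3 + 1000)/(-21.3 + 1000) = 974.7/978.7 = 0.995913
f = 0.995913^(1/0.0297) = exp(ln(0.995913)/0.0297) = exp(-0.00410/0.0297)
f = exp(-0.1379) = 0.8712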